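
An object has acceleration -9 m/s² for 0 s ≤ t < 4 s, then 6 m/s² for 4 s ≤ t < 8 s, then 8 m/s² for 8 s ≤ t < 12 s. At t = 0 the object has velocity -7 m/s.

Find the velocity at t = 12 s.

13 m/s

Δv equals the area under the a-t graph; then v = v₀ + Δv.
0–4 s: -9 × 4 = -36 m/s
4–8 s: 6 × 4 = 24 m/s
8–12 s: 8 × 4 = 32 m/s
Δv = 20 m/s, so v(12) = -7 + (20) = 13 m/s.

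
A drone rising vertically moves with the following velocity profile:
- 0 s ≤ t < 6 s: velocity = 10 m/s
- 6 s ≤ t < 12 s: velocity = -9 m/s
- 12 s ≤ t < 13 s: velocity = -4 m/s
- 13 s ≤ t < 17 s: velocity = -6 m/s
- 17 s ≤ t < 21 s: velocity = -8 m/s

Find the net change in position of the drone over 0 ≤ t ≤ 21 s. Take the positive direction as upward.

-54 m

Displacement is the signed area under the v-t curve.
0–6 s: 10 × 6 = 60 m
6–12 s: -9 × 6 = -54 m
12–13 s: -4 × 1 = -4 m
13–17 s: -6 × 4 = -24 m
17–21 s: -8 × 4 = -32 m
Net displacement = -54 m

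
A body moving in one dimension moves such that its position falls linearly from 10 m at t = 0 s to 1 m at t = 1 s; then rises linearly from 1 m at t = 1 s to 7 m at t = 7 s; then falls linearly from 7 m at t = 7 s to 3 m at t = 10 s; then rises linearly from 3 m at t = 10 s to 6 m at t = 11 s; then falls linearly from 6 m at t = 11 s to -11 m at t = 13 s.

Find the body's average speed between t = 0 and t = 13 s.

Average speed = (total path length)/(elapsed time); on a piecewise-linear x-t graph the path length is Σ|Δx|.
0–1 s: |Δx| = |1 − 10| = 9 m
1–7 s: |Δx| = |7 − 1| = 6 m
7–10 s: |Δx| = |3 − 7| = 4 m
10–11 s: |Δx| = |6 − 3| = 3 m
11–13 s: |Δx| = |-11 − 6| = 17 m
Total path = 39 m; average speed = 39/13 = 3 m/s.

3 m/s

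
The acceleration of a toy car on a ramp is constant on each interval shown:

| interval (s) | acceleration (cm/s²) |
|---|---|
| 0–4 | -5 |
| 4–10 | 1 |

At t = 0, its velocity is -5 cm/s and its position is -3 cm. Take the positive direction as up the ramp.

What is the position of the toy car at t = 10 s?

-195 cm

On each constant-a segment, Δv = aΔt and Δx = v₀Δt + ½aΔt²; chain segment to segment.
0–4 s: v starts -5 cm/s; Δx = -5·4 + ½·-5·4² = -60 cm; v ends -25 cm/s.
4–10 s: v starts -25 cm/s; Δx = -25·6 + ½·1·6² = -132 cm; v ends -19 cm/s.
x(10) = -3 + Σ Δx = -195 cm.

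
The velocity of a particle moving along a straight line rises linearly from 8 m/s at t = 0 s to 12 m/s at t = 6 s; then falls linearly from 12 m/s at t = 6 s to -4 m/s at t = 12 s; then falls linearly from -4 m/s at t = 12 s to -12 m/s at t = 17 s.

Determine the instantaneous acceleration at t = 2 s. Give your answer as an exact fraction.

Acceleration is the slope of the v-t graph on 0–6 s: (12 − 8)/(6 − 0) = 2/3 m/s².

2/3 m/s²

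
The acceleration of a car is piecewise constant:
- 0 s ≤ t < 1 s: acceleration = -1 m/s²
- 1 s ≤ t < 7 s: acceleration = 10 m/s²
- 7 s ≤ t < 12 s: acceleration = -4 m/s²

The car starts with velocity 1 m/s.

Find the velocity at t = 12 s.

40 m/s

Δv equals the area under the a-t graph; then v = v₀ + Δv.
0–1 s: -1 × 1 = -1 m/s
1–7 s: 10 × 6 = 60 m/s
7–12 s: -4 × 5 = -20 m/s
Δv = 39 m/s, so v(12) = 1 + (39) = 40 m/s.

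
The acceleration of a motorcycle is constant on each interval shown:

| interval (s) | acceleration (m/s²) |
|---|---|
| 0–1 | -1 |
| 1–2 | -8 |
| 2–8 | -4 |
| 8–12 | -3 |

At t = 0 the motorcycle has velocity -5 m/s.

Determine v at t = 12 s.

Δv equals the area under the a-t graph; then v = v₀ + Δv.
0–1 s: -1 × 1 = -1 m/s
1–2 s: -8 × 1 = -8 m/s
2–8 s: -4 × 6 = -24 m/s
8–12 s: -3 × 4 = -12 m/s
Δv = -45 m/s, so v(12) = -5 + (-45) = -50 m/s.

-50 m/s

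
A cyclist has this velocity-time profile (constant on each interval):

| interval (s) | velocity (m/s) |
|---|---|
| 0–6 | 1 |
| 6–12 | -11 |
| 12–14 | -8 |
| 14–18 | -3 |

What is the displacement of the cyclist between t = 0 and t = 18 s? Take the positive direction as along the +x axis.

-88 m

Displacement is the signed area under the v-t curve.
0–6 s: 1 × 6 = 6 m
6–12 s: -11 × 6 = -66 m
12–14 s: -8 × 2 = -16 m
14–18 s: -3 × 4 = -12 m
Net displacement = -88 m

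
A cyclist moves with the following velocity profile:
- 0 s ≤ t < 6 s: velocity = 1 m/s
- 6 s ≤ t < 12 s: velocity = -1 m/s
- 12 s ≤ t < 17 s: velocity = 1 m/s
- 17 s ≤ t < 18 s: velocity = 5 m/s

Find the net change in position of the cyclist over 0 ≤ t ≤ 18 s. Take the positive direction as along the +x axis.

Net displacement equals the area under the velocity-time graph (areas below the axis count negative).
0–6 s: 1 × 6 = 6 m
6–12 s: -1 × 6 = -6 m
12–17 s: 1 × 5 = 5 m
17–18 s: 5 × 1 = 5 m
Net displacement = 10 m

10 m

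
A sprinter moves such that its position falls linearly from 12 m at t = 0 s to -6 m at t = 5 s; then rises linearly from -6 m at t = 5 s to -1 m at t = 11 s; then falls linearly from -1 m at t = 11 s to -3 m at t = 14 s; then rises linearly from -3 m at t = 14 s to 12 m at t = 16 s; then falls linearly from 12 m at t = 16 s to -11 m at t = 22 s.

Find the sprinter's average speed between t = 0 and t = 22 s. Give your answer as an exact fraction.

Average speed = (total path length)/(elapsed time); on a piecewise-linear x-t graph the path length is Σ|Δx|.
0–5 s: |Δx| = |-6 − 12| = 18 m
5–11 s: |Δx| = |-1 − -6| = 5 m
11–14 s: |Δx| = |-3 − -1| = 2 m
14–16 s: |Δx| = |12 − -3| = 15 m
16–22 s: |Δx| = |-11 − 12| = 23 m
Total path = 63 m; average speed = 63/22 = 63/22 m/s.

63/22 m/s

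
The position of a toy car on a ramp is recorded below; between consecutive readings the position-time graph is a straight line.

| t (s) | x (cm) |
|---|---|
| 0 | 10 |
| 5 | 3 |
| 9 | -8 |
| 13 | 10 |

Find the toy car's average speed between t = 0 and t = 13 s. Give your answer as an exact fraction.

36/13 cm/s

Average speed = (total path length)/(elapsed time); on a piecewise-linear x-t graph the path length is Σ|Δx|.
0–5 s: |Δx| = |3 − 10| = 7 cm
5–9 s: |Δx| = |-8 − 3| = 11 cm
9–13 s: |Δx| = |10 − -8| = 18 cm
Total path = 36 cm; average speed = 36/13 = 36/13 cm/s.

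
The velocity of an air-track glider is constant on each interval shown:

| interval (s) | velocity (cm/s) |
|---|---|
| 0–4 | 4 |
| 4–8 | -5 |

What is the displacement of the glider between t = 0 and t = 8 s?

-4 cm

Net displacement equals the area under the velocity-time graph (areas below the axis count negative).
0–4 s: 4 × 4 = 16 cm
4–8 s: -5 × 4 = -20 cm
Net displacement = -4 cm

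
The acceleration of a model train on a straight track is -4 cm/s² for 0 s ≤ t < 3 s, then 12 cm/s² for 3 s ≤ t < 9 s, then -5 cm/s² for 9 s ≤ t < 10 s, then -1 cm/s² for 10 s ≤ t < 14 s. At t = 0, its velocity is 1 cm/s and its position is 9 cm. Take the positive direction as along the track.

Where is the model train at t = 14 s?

On each constant-a segment, Δv = aΔt and Δx = v₀Δt + ½aΔt²; chain segment to segment.
0–3 s: v starts 1 cm/s; Δx = 1·3 + ½·-4·3² = -15 cm; v ends -11 cm/s.
3–9 s: v starts -11 cm/s; Δx = -11·6 + ½·12·6² = 150 cm; v ends 61 cm/s.
9–10 s: v starts 61 cm/s; Δx = 61·1 + ½·-5·1² = 58.5 cm; v ends 56 cm/s.
10–14 s: v starts 56 cm/s; Δx = 56·4 + ½·-1·4² = 216 cm; v ends 52 cm/s.
x(14) = 9 + Σ Δx = 418.5 cm.

418.5 cm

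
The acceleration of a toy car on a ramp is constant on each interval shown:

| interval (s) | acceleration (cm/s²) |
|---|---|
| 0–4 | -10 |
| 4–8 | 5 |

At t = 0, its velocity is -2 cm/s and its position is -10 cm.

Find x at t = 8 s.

-226 cm

On each constant-a segment, Δv = aΔt and Δx = v₀Δt + ½aΔt²; chain segment to segment.
0–4 s: v starts -2 cm/s; Δx = -2·4 + ½·-10·4² = -88 cm; v ends -42 cm/s.
4–8 s: v starts -42 cm/s; Δx = -42·4 + ½·5·4² = -128 cm; v ends -22 cm/s.
x(8) = -10 + Σ Δx = -226 cm.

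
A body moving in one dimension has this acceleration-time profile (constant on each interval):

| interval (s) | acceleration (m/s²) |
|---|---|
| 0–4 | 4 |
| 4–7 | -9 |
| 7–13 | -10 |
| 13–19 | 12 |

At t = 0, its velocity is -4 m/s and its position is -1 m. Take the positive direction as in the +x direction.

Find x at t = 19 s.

-493.5 m

On each constant-a segment, Δv = aΔt and Δx = v₀Δt + ½aΔt²; chain segment to segment.
0–4 s: v starts -4 m/s; Δx = -4·4 + ½·4·4² = 16 m; v ends 12 m/s.
4–7 s: v starts 12 m/s; Δx = 12·3 + ½·-9·3² = -4.5 m; v ends -15 m/s.
7–13 s: v starts -15 m/s; Δx = -15·6 + ½·-10·6² = -270 m; v ends -75 m/s.
13–19 s: v starts -75 m/s; Δx = -75·6 + ½·12·6² = -234 m; v ends -3 m/s.
x(19) = -1 + Σ Δx = -493.5 m.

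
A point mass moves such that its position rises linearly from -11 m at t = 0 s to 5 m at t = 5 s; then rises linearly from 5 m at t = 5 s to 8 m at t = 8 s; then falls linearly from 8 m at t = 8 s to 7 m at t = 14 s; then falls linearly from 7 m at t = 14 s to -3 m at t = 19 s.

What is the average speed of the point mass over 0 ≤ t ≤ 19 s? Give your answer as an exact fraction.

Average speed = (total path length)/(elapsed time); on a piecewise-linear x-t graph the path length is Σ|Δx|.
0–5 s: |Δx| = |5 − -11| = 16 m
5–8 s: |Δx| = |8 − 5| = 3 m
8–14 s: |Δx| = |7 − 8| = 1 m
14–19 s: |Δx| = |-3 − 7| = 10 m
Total path = 30 m; average speed = 30/19 = 30/19 m/s.

30/19 m/s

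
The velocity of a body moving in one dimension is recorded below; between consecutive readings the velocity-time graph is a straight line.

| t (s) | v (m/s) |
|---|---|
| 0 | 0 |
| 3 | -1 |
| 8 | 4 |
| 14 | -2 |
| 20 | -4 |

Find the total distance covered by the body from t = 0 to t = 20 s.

Distance (not displacement) is the total path length: add the absolute areas under v-t.
0–3 s: |½(0 + -1)(3)| = 1.5 m
3–8 s: v = 0 at t = 4 s; triangle areas 0.5 + 8 = 8.5 m
8–14 s: v = 0 at t = 12 s; triangle areas 8 + 2 = 10 m
14–20 s: |½(-2 + -4)(6)| = 18 m
Total distance = 38 m

38 m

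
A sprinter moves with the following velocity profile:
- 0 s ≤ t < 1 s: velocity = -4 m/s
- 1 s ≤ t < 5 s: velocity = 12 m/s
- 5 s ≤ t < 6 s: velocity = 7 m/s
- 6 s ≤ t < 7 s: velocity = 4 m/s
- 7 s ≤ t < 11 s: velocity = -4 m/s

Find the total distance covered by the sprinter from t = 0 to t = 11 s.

Distance (not displacement) is the total path length: add the absolute areas under v-t.
0–1 s: |-4| × 1 = 4 m
1–5 s: |12| × 4 = 48 m
5–6 s: |7| × 1 = 7 m
6–7 s: |4| × 1 = 4 m
7–11 s: |-4| × 4 = 16 m
Total distance = 79 m

79 m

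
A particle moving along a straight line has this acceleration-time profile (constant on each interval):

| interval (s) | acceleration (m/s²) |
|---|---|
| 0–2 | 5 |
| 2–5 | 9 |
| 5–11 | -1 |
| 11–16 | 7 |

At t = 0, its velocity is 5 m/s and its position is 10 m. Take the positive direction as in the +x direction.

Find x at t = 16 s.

On each constant-a segment, Δv = aΔt and Δx = v₀Δt + ½aΔt²; chain segment to segment.
0–2 s: v starts 5 m/s; Δx = 5·2 + ½·5·2² = 20 m; v ends 15 m/s.
2–5 s: v starts 15 m/s; Δx = 15·3 + ½·9·3² = 85.5 m; v ends 42 m/s.
5–11 s: v starts 42 m/s; Δx = 42·6 + ½·-1·6² = 234 m; v ends 36 m/s.
11–16 s: v starts 36 m/s; Δx = 36·5 + ½·7·5² = 267.5 m; v ends 71 m/s.
x(16) = 10 + Σ Δx = 617 m.

617 m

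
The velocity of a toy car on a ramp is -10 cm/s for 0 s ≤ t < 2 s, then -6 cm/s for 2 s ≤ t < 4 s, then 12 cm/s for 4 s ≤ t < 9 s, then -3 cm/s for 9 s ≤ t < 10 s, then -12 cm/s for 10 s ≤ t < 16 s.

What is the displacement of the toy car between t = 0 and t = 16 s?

-47 cm

Net displacement equals the area under the velocity-time graph (areas below the axis count negative).
0–2 s: -10 × 2 = -20 cm
2–4 s: -6 × 2 = -12 cm
4–9 s: 12 × 5 = 60 cm
9–10 s: -3 × 1 = -3 cm
10–16 s: -12 × 6 = -72 cm
Net displacement = -47 cm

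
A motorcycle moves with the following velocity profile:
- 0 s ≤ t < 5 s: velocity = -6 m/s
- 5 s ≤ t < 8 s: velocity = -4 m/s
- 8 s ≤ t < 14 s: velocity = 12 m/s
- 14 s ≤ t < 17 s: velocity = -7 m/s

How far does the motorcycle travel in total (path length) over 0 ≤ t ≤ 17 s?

135 m

Distance (not displacement) is the total path length: add the absolute areas under v-t.
0–5 s: |-6| × 5 = 30 m
5–8 s: |-4| × 3 = 12 m
8–14 s: |12| × 6 = 72 m
14–17 s: |-7| × 3 = 21 m
Total distance = 135 m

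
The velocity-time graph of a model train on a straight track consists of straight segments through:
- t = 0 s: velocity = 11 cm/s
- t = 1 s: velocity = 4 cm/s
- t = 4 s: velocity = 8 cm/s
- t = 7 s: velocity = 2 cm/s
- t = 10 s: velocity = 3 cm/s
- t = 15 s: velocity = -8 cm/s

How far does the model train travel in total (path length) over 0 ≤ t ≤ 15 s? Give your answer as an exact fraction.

1421/22 cm

Total distance travelled is ∫|v| dt — sum the magnitudes of each area piece.
0–1 s: |½(11 + 4)(1)| = 7.5 cm
1–4 s: |½(4 + 8)(3)| = 18 cm
4–7 s: |½(8 + 2)(3)| = 15 cm
7–10 s: |½(2 + 3)(3)| = 7.5 cm
10–15 s: v = 0 at t = 125/11 s; triangle areas 45/22 + 160/11 = 365/22 cm
Total distance = 1421/22 cm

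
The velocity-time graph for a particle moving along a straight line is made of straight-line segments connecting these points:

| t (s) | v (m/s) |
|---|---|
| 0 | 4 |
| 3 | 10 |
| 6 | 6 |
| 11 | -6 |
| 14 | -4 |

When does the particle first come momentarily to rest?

v changes sign on 6–11 s (from 6 to -6); the graph is linear there, so v = 0 at t = 6 + (-6)·(11 − 6)/(-6 − 6) = 8.5 s.

t = 8.5 s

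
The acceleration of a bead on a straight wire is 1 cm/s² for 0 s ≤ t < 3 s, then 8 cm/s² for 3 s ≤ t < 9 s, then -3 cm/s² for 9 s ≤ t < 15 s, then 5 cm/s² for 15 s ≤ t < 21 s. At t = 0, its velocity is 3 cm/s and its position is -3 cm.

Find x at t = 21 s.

On each constant-a segment, Δv = aΔt and Δx = v₀Δt + ½aΔt²; chain segment to segment.
0–3 s: v starts 3 cm/s; Δx = 3·3 + ½·1·3² = 13.5 cm; v ends 6 cm/s.
3–9 s: v starts 6 cm/s; Δx = 6·6 + ½·8·6² = 180 cm; v ends 54 cm/s.
9–15 s: v starts 54 cm/s; Δx = 54·6 + ½·-3·6² = 270 cm; v ends 36 cm/s.
15–21 s: v starts 36 cm/s; Δx = 36·6 + ½·5·6² = 306 cm; v ends 66 cm/s.
x(21) = -3 + Σ Δx = 766.5 cm.

766.5 cm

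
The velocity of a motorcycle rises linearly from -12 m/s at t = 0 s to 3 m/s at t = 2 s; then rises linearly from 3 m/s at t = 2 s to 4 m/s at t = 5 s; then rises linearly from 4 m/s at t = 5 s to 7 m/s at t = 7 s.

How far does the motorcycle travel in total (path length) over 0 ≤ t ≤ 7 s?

31.7 m

Distance (not displacement) is the total path length: add the absolute areas under v-t.
0–2 s: v = 0 at t = 1.6 s; triangle areas 9.6 + 0.6 = 10.2 m
2–5 s: |½(3 + 4)(3)| = 10.5 m
5–7 s: |½(4 + 7)(2)| = 11 m
Total distance = 31.7 m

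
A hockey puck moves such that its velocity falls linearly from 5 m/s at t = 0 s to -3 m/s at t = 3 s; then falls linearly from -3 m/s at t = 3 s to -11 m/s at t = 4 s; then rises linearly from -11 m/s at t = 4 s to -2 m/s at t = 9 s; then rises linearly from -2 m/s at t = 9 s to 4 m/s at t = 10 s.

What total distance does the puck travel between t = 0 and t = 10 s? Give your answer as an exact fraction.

1141/24 m

Total distance travelled is ∫|v| dt — sum the magnitudes of each area piece.
0–3 s: v = 0 at t = 1.875 s; triangle areas 4.6875 + 1.6875 = 6.375 m
3–4 s: |½(-3 + -11)(1)| = 7 m
4–9 s: |½(-11 + -2)(5)| = 32.5 m
9–10 s: v = 0 at t = 28/3 s; triangle areas 1/3 + 4/3 = 5/3 m
Total distance = 1141/24 m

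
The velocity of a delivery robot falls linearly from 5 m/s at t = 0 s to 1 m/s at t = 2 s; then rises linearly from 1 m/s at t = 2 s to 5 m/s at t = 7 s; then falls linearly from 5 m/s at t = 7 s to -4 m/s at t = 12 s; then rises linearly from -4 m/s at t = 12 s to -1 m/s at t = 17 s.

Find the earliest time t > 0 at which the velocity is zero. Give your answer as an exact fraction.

t = 88/9 s

v changes sign on 7–12 s (from 5 to -4); the graph is linear there, so v = 0 at t = 7 + (-5)·(12 − 7)/(-4 − 5) = 88/9 s.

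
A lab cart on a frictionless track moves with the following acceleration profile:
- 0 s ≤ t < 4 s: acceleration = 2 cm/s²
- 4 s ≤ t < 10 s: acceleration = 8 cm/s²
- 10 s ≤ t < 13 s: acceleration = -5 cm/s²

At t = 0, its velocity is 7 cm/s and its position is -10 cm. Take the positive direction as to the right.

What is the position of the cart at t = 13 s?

434.5 cm

On each constant-a segment, Δv = aΔt and Δx = v₀Δt + ½aΔt²; chain segment to segment.
0–4 s: v starts 7 cm/s; Δx = 7·4 + ½·2·4² = 44 cm; v ends 15 cm/s.
4–10 s: v starts 15 cm/s; Δx = 15·6 + ½·8·6² = 234 cm; v ends 63 cm/s.
10–13 s: v starts 63 cm/s; Δx = 63·3 + ½·-5·3² = 166.5 cm; v ends 48 cm/s.
x(13) = -10 + Σ Δx = 434.5 cm.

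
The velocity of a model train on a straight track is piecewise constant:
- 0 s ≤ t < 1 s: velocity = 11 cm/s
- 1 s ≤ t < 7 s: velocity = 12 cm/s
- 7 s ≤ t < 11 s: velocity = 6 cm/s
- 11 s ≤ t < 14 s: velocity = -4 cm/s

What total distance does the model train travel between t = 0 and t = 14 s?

Distance (not displacement) is the total path length: add the absolute areas under v-t.
0–1 s: |11| × 1 = 11 cm
1–7 s: |12| × 6 = 72 cm
7–11 s: |6| × 4 = 24 cm
11–14 s: |-4| × 3 = 12 cm
Total distance = 119 cm

119 cm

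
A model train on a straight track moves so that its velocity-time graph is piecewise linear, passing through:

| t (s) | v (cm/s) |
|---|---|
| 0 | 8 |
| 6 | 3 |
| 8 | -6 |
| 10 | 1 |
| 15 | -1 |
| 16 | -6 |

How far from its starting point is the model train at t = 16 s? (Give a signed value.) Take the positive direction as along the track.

21.5 cm

Displacement is the signed area under the v-t curve.
0–6 s: ½(8 + 3)(6) = 33 cm
6–8 s: ½(3 + -6)(2) = -3 cm
8–10 s: ½(-6 + 1)(2) = -5 cm
10–15 s: ½(1 + -1)(5) = 0 cm
15–16 s: ½(-1 + -6)(1) = -3.5 cm
Net displacement = 21.5 cm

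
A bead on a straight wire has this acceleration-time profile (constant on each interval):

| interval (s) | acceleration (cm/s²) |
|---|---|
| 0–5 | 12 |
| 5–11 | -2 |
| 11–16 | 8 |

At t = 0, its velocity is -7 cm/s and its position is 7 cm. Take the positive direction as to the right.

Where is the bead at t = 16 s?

709 cm

On each constant-a segment, Δv = aΔt and Δx = v₀Δt + ½aΔt²; chain segment to segment.
0–5 s: v starts -7 cm/s; Δx = -7·5 + ½·12·5² = 115 cm; v ends 53 cm/s.
5–11 s: v starts 53 cm/s; Δx = 53·6 + ½·-2·6² = 282 cm; v ends 41 cm/s.
11–16 s: v starts 41 cm/s; Δx = 41·5 + ½·8·5² = 305 cm; v ends 81 cm/s.
x(16) = 7 + Σ Δx = 709 cm.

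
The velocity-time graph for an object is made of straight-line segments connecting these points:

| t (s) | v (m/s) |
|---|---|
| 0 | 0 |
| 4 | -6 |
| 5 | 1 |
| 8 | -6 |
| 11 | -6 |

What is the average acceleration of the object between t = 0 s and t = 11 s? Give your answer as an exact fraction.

Average acceleration = Δv/Δt = (-6 − 0)/(11 − 0) = -6/11 m/s².

-6/11 m/s²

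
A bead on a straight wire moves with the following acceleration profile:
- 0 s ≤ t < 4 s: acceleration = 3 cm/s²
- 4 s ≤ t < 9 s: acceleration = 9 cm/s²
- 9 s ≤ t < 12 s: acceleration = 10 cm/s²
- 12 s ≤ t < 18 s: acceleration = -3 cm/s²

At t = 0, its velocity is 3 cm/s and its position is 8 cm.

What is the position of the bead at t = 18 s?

On each constant-a segment, Δv = aΔt and Δx = v₀Δt + ½aΔt²; chain segment to segment.
0–4 s: v starts 3 cm/s; Δx = 3·4 + ½·3·4² = 36 cm; v ends 15 cm/s.
4–9 s: v starts 15 cm/s; Δx = 15·5 + ½·9·5² = 187.5 cm; v ends 60 cm/s.
9–12 s: v starts 60 cm/s; Δx = 60·3 + ½·10·3² = 225 cm; v ends 90 cm/s.
12–18 s: v starts 90 cm/s; Δx = 90·6 + ½·-3·6² = 486 cm; v ends 72 cm/s.
x(18) = 8 + Σ Δx = 942.5 cm.

942.5 cm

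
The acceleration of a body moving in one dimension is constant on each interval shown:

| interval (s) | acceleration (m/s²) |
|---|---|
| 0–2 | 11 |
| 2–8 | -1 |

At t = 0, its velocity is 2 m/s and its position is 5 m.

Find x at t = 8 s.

On each constant-a segment, Δv = aΔt and Δx = v₀Δt + ½aΔt²; chain segment to segment.
0–2 s: v starts 2 m/s; Δx = 2·2 + ½·11·2² = 26 m; v ends 24 m/s.
2–8 s: v starts 24 m/s; Δx = 24·6 + ½·-1·6² = 126 m; v ends 18 m/s.
x(8) = 5 + Σ Δx = 157 m.

157 m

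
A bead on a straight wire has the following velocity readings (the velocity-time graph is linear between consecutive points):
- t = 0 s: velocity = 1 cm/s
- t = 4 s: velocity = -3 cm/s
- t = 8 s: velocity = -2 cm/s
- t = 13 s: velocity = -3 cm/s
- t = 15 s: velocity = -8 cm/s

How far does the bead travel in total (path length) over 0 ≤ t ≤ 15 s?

Distance (not displacement) is the total path length: add the absolute areas under v-t.
0–4 s: v = 0 at t = 1 s; triangle areas 0.5 + 4.5 = 5 cm
4–8 s: |½(-3 + -2)(4)| = 10 cm
8–13 s: |½(-2 + -3)(5)| = 12.5 cm
13–15 s: |½(-3 + -8)(2)| = 11 cm
Total distance = 38.5 cm

38.5 cm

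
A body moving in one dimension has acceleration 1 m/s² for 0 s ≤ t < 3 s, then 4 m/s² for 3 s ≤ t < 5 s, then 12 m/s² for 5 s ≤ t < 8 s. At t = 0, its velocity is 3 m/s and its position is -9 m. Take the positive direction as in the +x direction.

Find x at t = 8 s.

On each constant-a segment, Δv = aΔt and Δx = v₀Δt + ½aΔt²; chain segment to segment.
0–3 s: v starts 3 m/s; Δx = 3·3 + ½·1·3² = 13.5 m; v ends 6 m/s.
3–5 s: v starts 6 m/s; Δx = 6·2 + ½·4·2² = 20 m; v ends 14 m/s.
5–8 s: v starts 14 m/s; Δx = 14·3 + ½·12·3² = 96 m; v ends 50 m/s.
x(8) = -9 + Σ Δx = 120.5 m.

120.5 m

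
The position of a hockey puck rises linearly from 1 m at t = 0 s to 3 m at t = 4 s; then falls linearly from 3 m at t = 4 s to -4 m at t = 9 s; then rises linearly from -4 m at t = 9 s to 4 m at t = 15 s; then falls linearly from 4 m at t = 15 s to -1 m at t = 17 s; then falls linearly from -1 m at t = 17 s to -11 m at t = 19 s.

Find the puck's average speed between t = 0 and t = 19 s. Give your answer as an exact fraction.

Average speed = (total path length)/(elapsed time); on a piecewise-linear x-t graph the path length is Σ|Δx|.
0–4 s: |Δx| = |3 − 1| = 2 m
4–9 s: |Δx| = |-4 − 3| = 7 m
9–15 s: |Δx| = |4 − -4| = 8 m
15–17 s: |Δx| = |-1 − 4| = 5 m
17–19 s: |Δx| = |-11 − -1| = 10 m
Total path = 32 m; average speed = 32/19 = 32/19 m/s.

32/19 m/s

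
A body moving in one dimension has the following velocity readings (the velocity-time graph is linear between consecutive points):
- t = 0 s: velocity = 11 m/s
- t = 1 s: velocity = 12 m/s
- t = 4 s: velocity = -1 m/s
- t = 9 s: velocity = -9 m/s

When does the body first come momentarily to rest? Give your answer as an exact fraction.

t = 49/13 s

v changes sign on 1–4 s (from 12 to -1); the graph is linear there, so v = 0 at t = 1 + (-12)·(4 − 1)/(-1 − 12) = 49/13 s.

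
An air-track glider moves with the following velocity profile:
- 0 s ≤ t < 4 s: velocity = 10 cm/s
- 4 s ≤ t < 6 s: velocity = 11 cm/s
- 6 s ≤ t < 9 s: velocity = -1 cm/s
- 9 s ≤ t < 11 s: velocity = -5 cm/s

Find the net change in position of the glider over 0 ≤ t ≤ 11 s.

Net displacement equals the area under the velocity-time graph (areas below the axis count negative).
0–4 s: 10 × 4 = 40 cm
4–6 s: 11 × 2 = 22 cm
6–9 s: -1 × 3 = -3 cm
9–11 s: -5 × 2 = -10 cm
Net displacement = 49 cm

49 cm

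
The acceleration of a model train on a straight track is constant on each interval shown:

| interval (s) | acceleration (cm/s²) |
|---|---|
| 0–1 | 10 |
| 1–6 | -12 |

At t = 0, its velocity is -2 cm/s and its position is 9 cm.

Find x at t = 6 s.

-98 cm

On each constant-a segment, Δv = aΔt and Δx = v₀Δt + ½aΔt²; chain segment to segment.
0–1 s: v starts -2 cm/s; Δx = -2·1 + ½·10·1² = 3 cm; v ends 8 cm/s.
1–6 s: v starts 8 cm/s; Δx = 8·5 + ½·-12·5² = -110 cm; v ends -52 cm/s.
x(6) = 9 + Σ Δx = -98 cm.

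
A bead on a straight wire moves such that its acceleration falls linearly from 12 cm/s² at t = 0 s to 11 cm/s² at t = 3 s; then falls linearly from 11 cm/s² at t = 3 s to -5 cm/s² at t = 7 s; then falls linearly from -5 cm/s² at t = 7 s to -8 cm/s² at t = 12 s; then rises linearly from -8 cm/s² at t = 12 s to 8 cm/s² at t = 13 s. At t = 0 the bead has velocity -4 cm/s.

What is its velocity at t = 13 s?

10 cm/s

Δv equals the area under the a-t graph; then v = v₀ + Δv.
0–3 s: ½(12 + 11)(3) = 34.5 cm/s
3–7 s: ½(11 + -5)(4) = 12 cm/s
7–12 s: ½(-5 + -8)(5) = -32.5 cm/s
12–13 s: ½(-8 + 8)(1) = 0 cm/s
Δv = 14 cm/s, so v(13) = -4 + (14) = 10 cm/s.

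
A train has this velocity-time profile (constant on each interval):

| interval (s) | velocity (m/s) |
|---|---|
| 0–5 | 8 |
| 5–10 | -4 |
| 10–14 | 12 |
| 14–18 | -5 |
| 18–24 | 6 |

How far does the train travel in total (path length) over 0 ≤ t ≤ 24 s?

Distance (not displacement) is the total path length: add the absolute areas under v-t.
0–5 s: |8| × 5 = 40 m
5–10 s: |-4| × 5 = 20 m
10–14 s: |12| × 4 = 48 m
14–18 s: |-5| × 4 = 20 m
18–24 s: |6| × 6 = 36 m
Total distance = 164 m

164 m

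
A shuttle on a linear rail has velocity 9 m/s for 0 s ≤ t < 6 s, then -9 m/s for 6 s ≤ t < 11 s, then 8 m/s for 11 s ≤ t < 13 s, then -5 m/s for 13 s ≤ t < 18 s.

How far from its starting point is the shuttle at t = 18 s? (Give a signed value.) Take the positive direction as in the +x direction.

0 m

Displacement is the signed area under the v-t curve.
0–6 s: 9 × 6 = 54 m
6–11 s: -9 × 5 = -45 m
11–13 s: 8 × 2 = 16 m
13–18 s: -5 × 5 = -25 m
Net displacement = 0 m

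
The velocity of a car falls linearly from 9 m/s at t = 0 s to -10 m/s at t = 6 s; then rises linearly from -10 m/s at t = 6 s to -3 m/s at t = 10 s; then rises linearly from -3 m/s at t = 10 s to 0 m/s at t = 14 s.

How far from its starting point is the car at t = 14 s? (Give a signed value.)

Displacement is the signed area under the v-t curve.
0–6 s: ½(9 + -10)(6) = -3 m
6–10 s: ½(-10 + -3)(4) = -26 m
10–14 s: ½(-3 + 0)(4) = -6 m
Net displacement = -35 m

-35 m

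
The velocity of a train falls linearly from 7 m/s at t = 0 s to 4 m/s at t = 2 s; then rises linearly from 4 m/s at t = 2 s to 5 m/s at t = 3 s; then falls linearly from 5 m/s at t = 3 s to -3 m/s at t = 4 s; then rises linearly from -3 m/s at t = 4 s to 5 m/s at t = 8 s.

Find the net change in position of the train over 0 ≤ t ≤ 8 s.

20.5 m

Net displacement equals the area under the velocity-time graph (areas below the axis count negative).
0–2 s: ½(7 + 4)(2) = 11 m
2–3 s: ½(4 + 5)(1) = 4.5 m
3–4 s: ½(5 + -3)(1) = 1 m
4–8 s: ½(-3 + 5)(4) = 4 m
Net displacement = 20.5 m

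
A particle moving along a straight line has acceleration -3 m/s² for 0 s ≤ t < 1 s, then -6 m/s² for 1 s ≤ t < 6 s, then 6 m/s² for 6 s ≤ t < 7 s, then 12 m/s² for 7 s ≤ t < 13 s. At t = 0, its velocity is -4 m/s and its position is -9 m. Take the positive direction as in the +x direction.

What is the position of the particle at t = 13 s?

On each constant-a segment, Δv = aΔt and Δx = v₀Δt + ½aΔt²; chain segment to segment.
0–1 s: v starts -4 m/s; Δx = -4·1 + ½·-3·1² = -5.5 m; v ends -7 m/s.
1–6 s: v starts -7 m/s; Δx = -7·5 + ½·-6·5² = -110 m; v ends -37 m/s.
6–7 s: v starts -37 m/s; Δx = -37·1 + ½·6·1² = -34 m; v ends -31 m/s.
7–13 s: v starts -31 m/s; Δx = -31·6 + ½·12·6² = 30 m; v ends 41 m/s.
x(13) = -9 + Σ Δx = -128.5 m.

-128.5 m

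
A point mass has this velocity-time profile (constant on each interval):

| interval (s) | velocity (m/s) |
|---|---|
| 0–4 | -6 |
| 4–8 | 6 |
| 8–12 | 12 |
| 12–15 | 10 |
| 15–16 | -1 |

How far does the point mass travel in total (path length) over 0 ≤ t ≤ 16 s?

127 m

Total distance travelled is ∫|v| dt — sum the magnitudes of each area piece.
0–4 s: |-6| × 4 = 24 m
4–8 s: |6| × 4 = 24 m
8–12 s: |12| × 4 = 48 m
12–15 s: |10| × 3 = 30 m
15–16 s: |-1| × 1 = 1 m
Total distance = 127 m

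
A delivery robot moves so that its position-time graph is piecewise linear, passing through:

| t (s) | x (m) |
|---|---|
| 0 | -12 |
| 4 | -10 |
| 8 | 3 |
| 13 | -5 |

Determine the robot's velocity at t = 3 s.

Velocity is the slope of the x-t graph on 0–4 s: (-10 − -12)/(4 − 0) = 0.5 m/s.

0.5 m/s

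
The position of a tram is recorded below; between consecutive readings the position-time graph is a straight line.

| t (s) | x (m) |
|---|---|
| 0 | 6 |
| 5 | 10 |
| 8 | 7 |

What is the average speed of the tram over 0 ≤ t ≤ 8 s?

0.875 m/s

Average speed = (total path length)/(elapsed time); on a piecewise-linear x-t graph the path length is Σ|Δx|.
0–5 s: |Δx| = |10 − 6| = 4 m
5–8 s: |Δx| = |7 − 10| = 3 m
Total path = 7 m; average speed = 7/8 = 0.875 m/s.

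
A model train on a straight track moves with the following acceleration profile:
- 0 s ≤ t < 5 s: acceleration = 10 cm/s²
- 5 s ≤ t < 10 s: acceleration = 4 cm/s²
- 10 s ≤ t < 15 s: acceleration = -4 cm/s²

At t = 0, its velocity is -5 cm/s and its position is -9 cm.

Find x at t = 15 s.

On each constant-a segment, Δv = aΔt and Δx = v₀Δt + ½aΔt²; chain segment to segment.
0–5 s: v starts -5 cm/s; Δx = -5·5 + ½·10·5² = 100 cm; v ends 45 cm/s.
5–10 s: v starts 45 cm/s; Δx = 45·5 + ½·4·5² = 275 cm; v ends 65 cm/s.
10–15 s: v starts 65 cm/s; Δx = 65·5 + ½·-4·5² = 275 cm; v ends 45 cm/s.
x(15) = -9 + Σ Δx = 641 cm.

641 cm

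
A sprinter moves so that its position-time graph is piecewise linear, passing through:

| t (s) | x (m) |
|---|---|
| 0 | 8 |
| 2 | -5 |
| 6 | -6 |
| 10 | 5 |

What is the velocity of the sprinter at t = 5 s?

-0.25 m/s

Velocity is the slope of the x-t graph on 2–6 s: (-6 − -5)/(6 − 2) = -0.25 m/s.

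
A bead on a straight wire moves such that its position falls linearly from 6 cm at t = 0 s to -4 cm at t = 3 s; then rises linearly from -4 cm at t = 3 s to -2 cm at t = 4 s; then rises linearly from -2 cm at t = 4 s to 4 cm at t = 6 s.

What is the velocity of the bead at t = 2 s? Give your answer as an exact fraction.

-10/3 cm/s

Velocity is the slope of the x-t graph on 0–3 s: (-4 − 6)/(3 − 0) = -10/3 cm/s.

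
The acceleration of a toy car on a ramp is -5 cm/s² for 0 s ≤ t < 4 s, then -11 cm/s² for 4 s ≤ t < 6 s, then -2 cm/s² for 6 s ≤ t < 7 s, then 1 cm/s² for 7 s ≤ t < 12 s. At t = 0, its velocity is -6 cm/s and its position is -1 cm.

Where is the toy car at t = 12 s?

On each constant-a segment, Δv = aΔt and Δx = v₀Δt + ½aΔt²; chain segment to segment.
0–4 s: v starts -6 cm/s; Δx = -6·4 + ½·-5·4² = -64 cm; v ends -26 cm/s.
4–6 s: v starts -26 cm/s; Δx = -26·2 + ½·-11·2² = -74 cm; v ends -48 cm/s.
6–7 s: v starts -48 cm/s; Δx = -48·1 + ½·-2·1² = -49 cm; v ends -50 cm/s.
7–12 s: v starts -50 cm/s; Δx = -50·5 + ½·1·5² = -237.5 cm; v ends -45 cm/s.
x(12) = -1 + Σ Δx = -425.5 cm.

-425.5 cm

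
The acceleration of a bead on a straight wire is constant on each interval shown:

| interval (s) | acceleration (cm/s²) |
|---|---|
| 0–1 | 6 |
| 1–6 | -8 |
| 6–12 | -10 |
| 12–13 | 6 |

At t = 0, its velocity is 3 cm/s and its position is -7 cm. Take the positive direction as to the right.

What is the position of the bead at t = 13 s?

-510 cm

On each constant-a segment, Δv = aΔt and Δx = v₀Δt + ½aΔt²; chain segment to segment.
0–1 s: v starts 3 cm/s; Δx = 3·1 + ½·6·1² = 6 cm; v ends 9 cm/s.
1–6 s: v starts 9 cm/s; Δx = 9·5 + ½·-8·5² = -55 cm; v ends -31 cm/s.
6–12 s: v starts -31 cm/s; Δx = -31·6 + ½·-10·6² = -366 cm; v ends -91 cm/s.
12–13 s: v starts -91 cm/s; Δx = -91·1 + ½·6·1² = -88 cm; v ends -85 cm/s.
x(13) = -7 + Σ Δx = -510 cm.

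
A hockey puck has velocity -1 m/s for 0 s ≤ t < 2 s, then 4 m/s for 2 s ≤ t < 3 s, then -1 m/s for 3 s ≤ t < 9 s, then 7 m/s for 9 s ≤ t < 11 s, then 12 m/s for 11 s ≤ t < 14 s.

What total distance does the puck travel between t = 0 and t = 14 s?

62 m

Total distance travelled is ∫|v| dt — sum the magnitudes of each area piece.
0–2 s: |-1| × 2 = 2 m
2–3 s: |4| × 1 = 4 m
3–9 s: |-1| × 6 = 6 m
9–11 s: |7| × 2 = 14 m
11–14 s: |12| × 3 = 36 m
Total distance = 62 m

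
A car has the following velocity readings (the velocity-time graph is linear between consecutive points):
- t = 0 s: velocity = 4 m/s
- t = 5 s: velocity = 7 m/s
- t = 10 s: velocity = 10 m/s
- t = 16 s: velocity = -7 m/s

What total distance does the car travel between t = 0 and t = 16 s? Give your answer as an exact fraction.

1637/17 m

Total distance travelled is ∫|v| dt — sum the magnitudes of each area piece.
0–5 s: |½(4 + 7)(5)| = 27.5 m
5–10 s: |½(7 + 10)(5)| = 42.5 m
10–16 s: v = 0 at t = 230/17 s; triangle areas 300/17 + 147/17 = 447/17 m
Total distance = 1637/17 m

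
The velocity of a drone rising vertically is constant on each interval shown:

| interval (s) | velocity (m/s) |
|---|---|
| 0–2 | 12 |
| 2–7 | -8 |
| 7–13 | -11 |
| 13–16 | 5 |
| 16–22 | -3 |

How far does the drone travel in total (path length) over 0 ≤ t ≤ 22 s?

Distance (not displacement) is the total path length: add the absolute areas under v-t.
0–2 s: |12| × 2 = 24 m
2–7 s: |-8| × 5 = 40 m
7–13 s: |-11| × 6 = 66 m
13–16 s: |5| × 3 = 15 m
16–22 s: |-3| × 6 = 18 m
Total distance = 163 m

163 m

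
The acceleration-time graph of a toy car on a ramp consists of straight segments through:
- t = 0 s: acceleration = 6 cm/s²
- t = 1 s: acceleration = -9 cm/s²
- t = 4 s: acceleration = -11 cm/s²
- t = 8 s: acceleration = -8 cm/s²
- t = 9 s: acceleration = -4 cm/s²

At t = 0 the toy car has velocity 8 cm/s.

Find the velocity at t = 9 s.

Δv equals the area under the a-t graph; then v = v₀ + Δv.
0–1 s: ½(6 + -9)(1) = -1.5 cm/s
1–4 s: ½(-9 + -11)(3) = -30 cm/s
4–8 s: ½(-11 + -8)(4) = -38 cm/s
8–9 s: ½(-8 + -4)(1) = -6 cm/s
Δv = -75.5 cm/s, so v(9) = 8 + (-75.5) = -67.5 cm/s.

-67.5 cm/s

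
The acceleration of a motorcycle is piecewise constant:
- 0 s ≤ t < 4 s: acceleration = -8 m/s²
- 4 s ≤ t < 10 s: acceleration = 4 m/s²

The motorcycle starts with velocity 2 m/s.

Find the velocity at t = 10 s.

-6 m/s

Δv equals the area under the a-t graph; then v = v₀ + Δv.
0–4 s: -8 × 4 = -32 m/s
4–10 s: 4 × 6 = 24 m/s
Δv = -8 m/s, so v(10) = 2 + (-8) = -6 m/s.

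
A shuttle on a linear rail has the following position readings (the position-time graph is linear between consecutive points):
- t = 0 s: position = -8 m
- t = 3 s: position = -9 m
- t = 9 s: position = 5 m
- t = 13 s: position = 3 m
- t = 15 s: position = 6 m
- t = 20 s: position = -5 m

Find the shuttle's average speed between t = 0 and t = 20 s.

Average speed = (total path length)/(elapsed time); on a piecewise-linear x-t graph the path length is Σ|Δx|.
0–3 s: |Δx| = |-9 − -8| = 1 m
3–9 s: |Δx| = |5 − -9| = 14 m
9–13 s: |Δx| = |3 − 5| = 2 m
13–15 s: |Δx| = |6 − 3| = 3 m
15–20 s: |Δx| = |-5 − 6| = 11 m
Total path = 31 m; average speed = 31/20 = 1.55 m/s.

1.55 m/s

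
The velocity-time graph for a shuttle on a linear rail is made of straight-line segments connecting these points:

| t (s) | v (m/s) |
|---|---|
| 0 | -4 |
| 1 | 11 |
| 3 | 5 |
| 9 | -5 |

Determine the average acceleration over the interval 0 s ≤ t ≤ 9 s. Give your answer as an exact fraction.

-1/9 m/s²

Average acceleration = Δv/Δt = (-5 − -4)/(9 − 0) = -1/9 m/s².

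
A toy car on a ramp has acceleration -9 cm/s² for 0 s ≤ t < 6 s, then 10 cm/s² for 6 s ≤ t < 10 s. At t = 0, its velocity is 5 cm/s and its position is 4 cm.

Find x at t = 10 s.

On each constant-a segment, Δv = aΔt and Δx = v₀Δt + ½aΔt²; chain segment to segment.
0–6 s: v starts 5 cm/s; Δx = 5·6 + ½·-9·6² = -132 cm; v ends -49 cm/s.
6–10 s: v starts -49 cm/s; Δx = -49·4 + ½·10·4² = -116 cm; v ends -9 cm/s.
x(10) = 4 + Σ Δx = -244 cm.

-244 cm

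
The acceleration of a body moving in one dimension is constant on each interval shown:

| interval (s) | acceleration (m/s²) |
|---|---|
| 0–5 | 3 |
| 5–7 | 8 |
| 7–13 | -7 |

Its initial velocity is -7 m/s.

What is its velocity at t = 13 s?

Δv equals the area under the a-t graph; then v = v₀ + Δv.
0–5 s: 3 × 5 = 15 m/s
5–7 s: 8 × 2 = 16 m/s
7–13 s: -7 × 6 = -42 m/s
Δv = -11 m/s, so v(13) = -7 + (-11) = -18 m/s.

-18 m/s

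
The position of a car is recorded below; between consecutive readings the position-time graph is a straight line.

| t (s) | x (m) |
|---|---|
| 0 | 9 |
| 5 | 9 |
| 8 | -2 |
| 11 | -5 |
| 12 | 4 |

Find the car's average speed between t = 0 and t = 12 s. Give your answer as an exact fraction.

23/12 m/s

Average speed = (total path length)/(elapsed time); on a piecewise-linear x-t graph the path length is Σ|Δx|.
0–5 s: |Δx| = |9 − 9| = 0 m
5–8 s: |Δx| = |-2 − 9| = 11 m
8–11 s: |Δx| = |-5 − -2| = 3 m
11–12 s: |Δx| = |4 − -5| = 9 m
Total path = 23 m; average speed = 23/12 = 23/12 m/s.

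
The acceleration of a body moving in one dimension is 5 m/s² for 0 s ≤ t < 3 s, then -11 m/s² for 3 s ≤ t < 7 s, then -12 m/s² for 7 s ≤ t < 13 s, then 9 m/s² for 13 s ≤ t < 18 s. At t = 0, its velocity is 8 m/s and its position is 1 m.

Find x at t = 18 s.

-643 m

On each constant-a segment, Δv = aΔt and Δx = v₀Δt + ½aΔt²; chain segment to segment.
0–3 s: v starts 8 m/s; Δx = 8·3 + ½·5·3² = 46.5 m; v ends 23 m/s.
3–7 s: v starts 23 m/s; Δx = 23·4 + ½·-11·4² = 4 m; v ends -21 m/s.
7–13 s: v starts -21 m/s; Δx = -21·6 + ½·-12·6² = -342 m; v ends -93 m/s.
13–18 s: v starts -93 m/s; Δx = -93·5 + ½·9·5² = -352.5 m; v ends -48 m/s.
x(18) = 1 + Σ Δx = -643 m.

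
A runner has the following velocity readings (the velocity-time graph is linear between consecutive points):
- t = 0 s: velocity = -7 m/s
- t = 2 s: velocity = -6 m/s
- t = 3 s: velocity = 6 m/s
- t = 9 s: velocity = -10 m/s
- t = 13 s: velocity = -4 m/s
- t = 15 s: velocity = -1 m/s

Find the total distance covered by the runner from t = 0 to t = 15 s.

74.5 m

Total distance travelled is ∫|v| dt — sum the magnitudes of each area piece.
0–2 s: |½(-7 + -6)(2)| = 13 m
2–3 s: v = 0 at t = 2.5 s; triangle areas 1.5 + 1.5 = 3 m
3–9 s: v = 0 at t = 5.25 s; triangle areas 6.75 + 18.75 = 25.5 m
9–13 s: |½(-10 + -4)(4)| = 28 m
13–15 s: |½(-4 + -1)(2)| = 5 m
Total distance = 74.5 m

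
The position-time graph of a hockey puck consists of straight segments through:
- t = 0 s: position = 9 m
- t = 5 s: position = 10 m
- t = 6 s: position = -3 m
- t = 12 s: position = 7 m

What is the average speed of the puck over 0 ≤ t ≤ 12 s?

Average speed = (total path length)/(elapsed time); on a piecewise-linear x-t graph the path length is Σ|Δx|.
0–5 s: |Δx| = |10 − 9| = 1 m
5–6 s: |Δx| = |-3 − 10| = 13 m
6–12 s: |Δx| = |7 − -3| = 10 m
Total path = 24 m; average speed = 24/12 = 2 m/s.

2 m/s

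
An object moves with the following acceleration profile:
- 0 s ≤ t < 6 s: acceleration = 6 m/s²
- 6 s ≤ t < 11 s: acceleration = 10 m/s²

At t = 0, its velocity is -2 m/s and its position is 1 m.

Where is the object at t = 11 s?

392 m

On each constant-a segment, Δv = aΔt and Δx = v₀Δt + ½aΔt²; chain segment to segment.
0–6 s: v starts -2 m/s; Δx = -2·6 + ½·6·6² = 96 m; v ends 34 m/s.
6–11 s: v starts 34 m/s; Δx = 34·5 + ½·10·5² = 295 m; v ends 84 m/s.
x(11) = 1 + Σ Δx = 392 m.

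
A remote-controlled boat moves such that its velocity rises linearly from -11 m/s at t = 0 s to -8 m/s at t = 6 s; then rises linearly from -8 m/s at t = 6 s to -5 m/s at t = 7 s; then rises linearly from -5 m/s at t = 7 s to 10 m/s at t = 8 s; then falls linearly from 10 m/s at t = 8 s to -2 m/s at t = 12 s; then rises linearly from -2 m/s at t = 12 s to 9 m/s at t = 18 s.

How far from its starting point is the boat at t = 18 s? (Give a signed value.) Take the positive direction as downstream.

-24 m

Displacement is the signed area under the v-t curve.
0–6 s: ½(-11 + -8)(6) = -57 m
6–7 s: ½(-8 + -5)(1) = -6.5 m
7–8 s: ½(-5 + 10)(1) = 2.5 m
8–12 s: ½(10 + -2)(4) = 16 m
12–18 s: ½(-2 + 9)(6) = 21 m
Net displacement = -24 m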